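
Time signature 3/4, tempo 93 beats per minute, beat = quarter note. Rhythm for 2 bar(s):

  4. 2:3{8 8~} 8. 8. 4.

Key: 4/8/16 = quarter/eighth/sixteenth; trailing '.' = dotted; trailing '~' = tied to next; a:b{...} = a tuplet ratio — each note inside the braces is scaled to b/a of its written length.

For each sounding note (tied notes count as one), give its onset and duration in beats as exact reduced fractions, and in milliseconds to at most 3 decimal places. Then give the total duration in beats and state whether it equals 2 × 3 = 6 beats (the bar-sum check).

1) 0.0ms=0b +967.742ms=3/2b
2) 967.742ms=3/2b +483.871ms=3/4b
3) 1451.613ms=9/4b +967.742ms=3/2b
4) 2419.355ms=15/4b +483.871ms=3/4b
5) 2903.226ms=9/2b +967.742ms=3/2b
Σ=6b of 6 (93bpm 3/4) — PASS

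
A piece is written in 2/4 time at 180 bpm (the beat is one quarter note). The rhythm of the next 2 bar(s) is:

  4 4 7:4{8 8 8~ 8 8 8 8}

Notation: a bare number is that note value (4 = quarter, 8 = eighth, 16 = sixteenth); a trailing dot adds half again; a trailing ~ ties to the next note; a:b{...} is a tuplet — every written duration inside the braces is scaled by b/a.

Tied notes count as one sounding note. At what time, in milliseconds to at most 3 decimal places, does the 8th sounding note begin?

note 8 onset = 26/7b = 1238.095ms

1. 0.0ms @ 0 + 333.333ms (1)
2. 333.333ms @ 1 + 333.333ms (1)
3. 666.667ms @ 2 + 95.238ms (2/7)
4. 761.905ms @ 16/7 + 95.238ms (2/7)
5. 857.143ms @ 18/7 + 190.476ms (4/7)
6. 1047.619ms @ 22/7 + 95.238ms (2/7)
7. 1142.857ms @ 24/7 + 95.238ms (2/7)
8. 1238.095ms @ 26/7 + 95.238ms (2/7)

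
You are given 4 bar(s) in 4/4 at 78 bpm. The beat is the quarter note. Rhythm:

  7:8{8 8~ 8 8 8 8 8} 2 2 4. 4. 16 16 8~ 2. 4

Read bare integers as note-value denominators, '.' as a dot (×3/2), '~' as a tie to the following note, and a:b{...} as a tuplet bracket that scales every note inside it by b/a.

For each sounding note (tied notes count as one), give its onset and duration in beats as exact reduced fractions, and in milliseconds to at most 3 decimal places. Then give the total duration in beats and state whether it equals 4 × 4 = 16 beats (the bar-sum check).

1) 0.0ms=0b +439.56ms=4/7b
2) 439.56ms=4/7b +879.121ms=8/7b
3) 1318.681ms=12/7b +439.56ms=4/7b
4) 1758.242ms=16/7b +439.56ms=4/7b
5) 2197.802ms=20/7b +439.56ms=4/7b
6) 2637.363ms=24/7b +439.56ms=4/7b
7) 3076.923ms=4b +1538.462ms=2b
8) 4615.385ms=6b +1538.462ms=2b
9) 6153.846ms=8b +1153.846ms=3/2b
10) 7307.692ms=19/2b +1153.846ms=3/2b
11) 8461.538ms=11b +192.308ms=1/4b
12) 8653.846ms=45/4b +192.308ms=1/4b
13) 8846.154ms=23/2b +2692.308ms=7/2b
14) 11538.462ms=15b +769.231ms=1b
Σ=16b of 16 (78bpm 4/4) — PASS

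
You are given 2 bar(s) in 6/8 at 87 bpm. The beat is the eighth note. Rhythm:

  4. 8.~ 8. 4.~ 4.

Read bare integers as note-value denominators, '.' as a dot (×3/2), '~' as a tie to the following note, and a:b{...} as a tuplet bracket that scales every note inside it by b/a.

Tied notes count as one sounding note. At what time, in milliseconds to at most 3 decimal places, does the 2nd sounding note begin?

note 2 onset = 3b = 2068.966ms

1. 0.0ms @ 0 + 2068.966ms (3)
2. 2068.966ms @ 3 + 2068.966ms (3)
3. 4137.931ms @ 6 + 4137.931ms (6)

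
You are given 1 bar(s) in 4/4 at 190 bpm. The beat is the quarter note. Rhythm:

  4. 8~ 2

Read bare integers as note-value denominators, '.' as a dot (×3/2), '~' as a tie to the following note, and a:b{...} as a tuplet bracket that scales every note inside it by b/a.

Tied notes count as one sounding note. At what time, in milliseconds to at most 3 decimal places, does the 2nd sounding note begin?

1. 0.0ms @ 0 + 473.684ms (3/2)
2. 473.684ms @ 3/2 + 789.474ms (5/2)

note 2 onset = 3/2b = 473.684ms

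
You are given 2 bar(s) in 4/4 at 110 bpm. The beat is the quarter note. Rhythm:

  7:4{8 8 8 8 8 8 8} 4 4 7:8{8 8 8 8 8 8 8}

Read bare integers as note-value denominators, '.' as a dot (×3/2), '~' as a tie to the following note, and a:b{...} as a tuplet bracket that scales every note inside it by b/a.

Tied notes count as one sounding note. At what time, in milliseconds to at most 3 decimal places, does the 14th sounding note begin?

1. 0.0ms @ 0 + 155.844ms (2/7)
2. 155.844ms @ 2/7 + 155.844ms (2/7)
3. 311.688ms @ 4/7 + 155.844ms (2/7)
4. 467.532ms @ 6/7 + 155.844ms (2/7)
5. 623.377ms @ 8/7 + 155.844ms (2/7)
6. 779.221ms @ 10/7 + 155.844ms (2/7)
7. 935.065ms @ 12/7 + 155.844ms (2/7)
8. 1090.909ms @ 2 + 545.455ms (1)
9. 1636.364ms @ 3 + 545.455ms (1)
10. 2181.818ms @ 4 + 311.688ms (4/7)
11. 2493.506ms @ 32/7 + 311.688ms (4/7)
12. 2805.195ms @ 36/7 + 311.688ms (4/7)
13. 3116.883ms @ 40/7 + 311.688ms (4/7)
14. 3428.571ms @ 44/7 + 311.688ms (4/7)
15. 3740.26ms @ 48/7 + 311.688ms (4/7)
16. 4051.948ms @ 52/7 + 311.688ms (4/7)

note 14 onset = 44/7b = 3428.571ms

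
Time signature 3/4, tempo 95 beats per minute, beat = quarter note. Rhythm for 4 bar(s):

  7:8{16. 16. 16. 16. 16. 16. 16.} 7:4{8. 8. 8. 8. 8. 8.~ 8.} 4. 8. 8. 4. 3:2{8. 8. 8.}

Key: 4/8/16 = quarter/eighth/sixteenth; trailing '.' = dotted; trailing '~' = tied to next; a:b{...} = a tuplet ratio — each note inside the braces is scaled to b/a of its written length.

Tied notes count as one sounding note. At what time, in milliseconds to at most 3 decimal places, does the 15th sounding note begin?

note 15 onset = 15/2b = 4736.842ms

1. 0.0ms @ 0 + 270.677ms (3/7)
2. 270.677ms @ 3/7 + 270.677ms (3/7)
3. 541.353ms @ 6/7 + 270.677ms (3/7)
4. 812.03ms @ 9/7 + 270.677ms (3/7)
5. 1082.707ms @ 12/7 + 270.677ms (3/7)
6. 1353.383ms @ 15/7 + 270.677ms (3/7)
7. 1624.06ms @ 18/7 + 270.677ms (3/7)
8. 1894.737ms @ 3 + 270.677ms (3/7)
9. 2165.414ms @ 24/7 + 270.677ms (3/7)
10. 2436.09ms @ 27/7 + 270.677ms (3/7)
11. 2706.767ms @ 30/7 + 270.677ms (3/7)
12. 2977.444ms @ 33/7 + 270.677ms (3/7)
13. 3248.12ms @ 36/7 + 541.353ms (6/7)
14. 3789.474ms @ 6 + 947.368ms (3/2)
15. 4736.842ms @ 15/2 + 473.684ms (3/4)
16. 5210.526ms @ 33/4 + 473.684ms (3/4)
17. 5684.211ms @ 9 + 947.368ms (3/2)
18. 6631.579ms @ 21/2 + 315.789ms (1/2)
19. 6947.368ms @ 11 + 315.789ms (1/2)
20. 7263.158ms @ 23/2 + 315.789ms (1/2)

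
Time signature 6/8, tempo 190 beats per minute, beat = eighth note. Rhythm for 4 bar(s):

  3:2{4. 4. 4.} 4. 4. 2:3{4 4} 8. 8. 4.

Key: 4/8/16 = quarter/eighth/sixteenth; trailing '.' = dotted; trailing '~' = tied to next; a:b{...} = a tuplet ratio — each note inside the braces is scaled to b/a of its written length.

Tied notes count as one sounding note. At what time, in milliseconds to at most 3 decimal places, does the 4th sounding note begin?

1. 0.0ms @ 0 + 631.579ms (2)
2. 631.579ms @ 2 + 631.579ms (2)
3. 1263.158ms @ 4 + 631.579ms (2)
4. 1894.737ms @ 6 + 947.368ms (3)
5. 2842.105ms @ 9 + 947.368ms (3)
6. 3789.474ms @ 12 + 947.368ms (3)
7. 4736.842ms @ 15 + 947.368ms (3)
8. 5684.211ms @ 18 + 473.684ms (3/2)
9. 6157.895ms @ 39/2 + 473.684ms (3/2)
10. 6631.579ms @ 21 + 947.368ms (3)

note 4 onset = 6b = 1894.737ms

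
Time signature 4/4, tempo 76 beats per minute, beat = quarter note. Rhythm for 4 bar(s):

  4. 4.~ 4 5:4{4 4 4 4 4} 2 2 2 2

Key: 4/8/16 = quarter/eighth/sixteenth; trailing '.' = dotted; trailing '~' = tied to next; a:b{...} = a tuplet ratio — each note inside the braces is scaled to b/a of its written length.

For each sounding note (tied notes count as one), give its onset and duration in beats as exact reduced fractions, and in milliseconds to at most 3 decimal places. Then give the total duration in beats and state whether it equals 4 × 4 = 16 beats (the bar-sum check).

1) 0.0ms=0b +1184.211ms=3/2b
2) 1184.211ms=3/2b +1973.684ms=5/2b
3) 3157.895ms=4b +631.579ms=4/5b
4) 3789.474ms=24/5b +631.579ms=4/5b
5) 4421.053ms=28/5b +631.579ms=4/5b
6) 5052.632ms=32/5b +631.579ms=4/5b
7) 5684.211ms=36/5b +631.579ms=4/5b
8) 6315.789ms=8b +1578.947ms=2b
9) 7894.737ms=10b +1578.947ms=2b
10) 9473.684ms=12b +1578.947ms=2b
11) 11052.632ms=14b +1578.947ms=2b
Σ=16b of 16 (76bpm 4/4) — PASS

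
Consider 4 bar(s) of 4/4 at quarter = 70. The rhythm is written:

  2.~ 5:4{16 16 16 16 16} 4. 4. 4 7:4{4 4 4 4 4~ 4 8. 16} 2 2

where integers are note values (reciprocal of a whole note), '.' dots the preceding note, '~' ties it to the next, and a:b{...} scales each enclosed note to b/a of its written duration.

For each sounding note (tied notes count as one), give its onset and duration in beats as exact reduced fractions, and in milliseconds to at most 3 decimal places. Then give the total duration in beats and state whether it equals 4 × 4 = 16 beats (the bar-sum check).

1) 0.0ms=0b +2742.857ms=16/5b
2) 2742.857ms=16/5b +171.429ms=1/5b
3) 2914.286ms=17/5b +171.429ms=1/5b
4) 3085.714ms=18/5b +171.429ms=1/5b
5) 3257.143ms=19/5b +171.429ms=1/5b
6) 3428.571ms=4b +1285.714ms=3/2b
7) 4714.286ms=11/2b +1285.714ms=3/2b
8) 6000.0ms=7b +857.143ms=1b
9) 6857.143ms=8b +489.796ms=4/7b
10) 7346.939ms=60/7b +489.796ms=4/7b
11) 7836.735ms=64/7b +489.796ms=4/7b
12) 8326.531ms=68/7b +489.796ms=4/7b
13) 8816.327ms=72/7b +979.592ms=8/7b
14) 9795.918ms=80/7b +367.347ms=3/7b
15) 10163.265ms=83/7b +122.449ms=1/7b
16) 10285.714ms=12b +1714.286ms=2b
17) 12000.0ms=14b +1714.286ms=2b
Σ=16b of 16 (70bpm 4/4) — PASS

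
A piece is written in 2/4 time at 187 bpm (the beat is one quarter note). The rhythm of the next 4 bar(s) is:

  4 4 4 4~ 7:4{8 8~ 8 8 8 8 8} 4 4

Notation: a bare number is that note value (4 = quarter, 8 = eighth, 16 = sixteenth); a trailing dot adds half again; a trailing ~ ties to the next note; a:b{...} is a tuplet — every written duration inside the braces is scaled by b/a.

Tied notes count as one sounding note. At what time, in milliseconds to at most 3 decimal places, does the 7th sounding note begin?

1. 0.0ms @ 0 + 320.856ms (1)
2. 320.856ms @ 1 + 320.856ms (1)
3. 641.711ms @ 2 + 320.856ms (1)
4. 962.567ms @ 3 + 412.529ms (9/7)
5. 1375.095ms @ 30/7 + 183.346ms (4/7)
6. 1558.442ms @ 34/7 + 91.673ms (2/7)
7. 1650.115ms @ 36/7 + 91.673ms (2/7)
8. 1741.788ms @ 38/7 + 91.673ms (2/7)
9. 1833.461ms @ 40/7 + 91.673ms (2/7)
10. 1925.134ms @ 6 + 320.856ms (1)
11. 2245.989ms @ 7 + 320.856ms (1)

note 7 onset = 36/7b = 1650.115ms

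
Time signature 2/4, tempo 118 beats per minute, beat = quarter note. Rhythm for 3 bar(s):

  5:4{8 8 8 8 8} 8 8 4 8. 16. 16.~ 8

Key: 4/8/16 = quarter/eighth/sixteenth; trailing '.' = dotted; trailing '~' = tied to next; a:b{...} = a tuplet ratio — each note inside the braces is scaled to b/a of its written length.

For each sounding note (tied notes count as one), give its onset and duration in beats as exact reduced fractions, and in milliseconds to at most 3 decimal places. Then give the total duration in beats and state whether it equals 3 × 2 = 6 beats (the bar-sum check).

1) 0.0ms=0b +203.39ms=2/5b
2) 203.39ms=2/5b +203.39ms=2/5b
3) 406.78ms=4/5b +203.39ms=2/5b
4) 610.169ms=6/5b +203.39ms=2/5b
5) 813.559ms=8/5b +203.39ms=2/5b
6) 1016.949ms=2b +254.237ms=1/2b
7) 1271.186ms=5/2b +254.237ms=1/2b
8) 1525.424ms=3b +508.475ms=1b
9) 2033.898ms=4b +381.356ms=3/4b
10) 2415.254ms=19/4b +190.678ms=3/8b
11) 2605.932ms=41/8b +444.915ms=7/8b
Σ=6b of 6 (118bpm 2/4) — PASS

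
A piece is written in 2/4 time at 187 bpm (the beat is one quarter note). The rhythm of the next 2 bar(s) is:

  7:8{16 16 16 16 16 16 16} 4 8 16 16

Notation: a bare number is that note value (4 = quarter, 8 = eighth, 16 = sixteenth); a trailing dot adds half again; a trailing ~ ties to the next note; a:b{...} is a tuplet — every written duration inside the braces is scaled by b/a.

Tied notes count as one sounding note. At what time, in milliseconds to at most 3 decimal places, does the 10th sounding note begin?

1. 0.0ms @ 0 + 91.673ms (2/7)
2. 91.673ms @ 2/7 + 91.673ms (2/7)
3. 183.346ms @ 4/7 + 91.673ms (2/7)
4. 275.019ms @ 6/7 + 91.673ms (2/7)
5. 366.692ms @ 8/7 + 91.673ms (2/7)
6. 458.365ms @ 10/7 + 91.673ms (2/7)
7. 550.038ms @ 12/7 + 91.673ms (2/7)
8. 641.711ms @ 2 + 320.856ms (1)
9. 962.567ms @ 3 + 160.428ms (1/2)
10. 1122.995ms @ 7/2 + 80.214ms (1/4)
11. 1203.209ms @ 15/4 + 80.214ms (1/4)

note 10 onset = 7/2b = 1122.995ms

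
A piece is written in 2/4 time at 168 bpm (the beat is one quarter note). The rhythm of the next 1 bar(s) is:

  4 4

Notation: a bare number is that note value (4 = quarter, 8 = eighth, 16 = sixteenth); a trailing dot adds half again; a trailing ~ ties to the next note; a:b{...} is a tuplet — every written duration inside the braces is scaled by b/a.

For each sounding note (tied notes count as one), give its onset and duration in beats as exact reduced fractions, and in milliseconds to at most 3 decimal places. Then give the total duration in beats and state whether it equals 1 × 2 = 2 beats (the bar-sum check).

1) 0.0ms=0b +357.143ms=1b
2) 357.143ms=1b +357.143ms=1b
Σ=2b of 2 (168bpm 2/4) — PASS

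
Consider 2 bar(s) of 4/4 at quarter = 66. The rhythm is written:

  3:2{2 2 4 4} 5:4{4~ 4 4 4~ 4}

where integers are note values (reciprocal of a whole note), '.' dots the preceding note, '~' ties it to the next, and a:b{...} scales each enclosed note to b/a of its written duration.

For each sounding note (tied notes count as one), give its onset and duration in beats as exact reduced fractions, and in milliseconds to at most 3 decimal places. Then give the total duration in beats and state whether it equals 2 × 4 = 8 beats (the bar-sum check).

1) 0.0ms=0b +1212.121ms=4/3b
2) 1212.121ms=4/3b +1212.121ms=4/3b
3) 2424.242ms=8/3b +606.061ms=2/3b
4) 3030.303ms=10/3b +606.061ms=2/3b
5) 3636.364ms=4b +1454.545ms=8/5b
6) 5090.909ms=28/5b +727.273ms=4/5b
7) 5818.182ms=32/5b +1454.545ms=8/5b
Σ=8b of 8 (66bpm 4/4) — PASS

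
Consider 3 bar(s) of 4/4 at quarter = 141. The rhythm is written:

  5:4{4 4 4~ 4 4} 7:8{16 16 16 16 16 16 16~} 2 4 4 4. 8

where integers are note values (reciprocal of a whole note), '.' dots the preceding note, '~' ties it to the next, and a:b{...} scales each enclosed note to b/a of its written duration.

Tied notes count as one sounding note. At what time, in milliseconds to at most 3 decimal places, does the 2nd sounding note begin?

1. 0.0ms @ 0 + 340.426ms (4/5)
2. 340.426ms @ 4/5 + 340.426ms (4/5)
3. 680.851ms @ 8/5 + 680.851ms (8/5)
4. 1361.702ms @ 16/5 + 340.426ms (4/5)
5. 1702.128ms @ 4 + 121.581ms (2/7)
6. 1823.708ms @ 30/7 + 121.581ms (2/7)
7. 1945.289ms @ 32/7 + 121.581ms (2/7)
8. 2066.869ms @ 34/7 + 121.581ms (2/7)
9. 2188.45ms @ 36/7 + 121.581ms (2/7)
10. 2310.03ms @ 38/7 + 121.581ms (2/7)
11. 2431.611ms @ 40/7 + 972.644ms (16/7)
12. 3404.255ms @ 8 + 425.532ms (1)
13. 3829.787ms @ 9 + 425.532ms (1)
14. 4255.319ms @ 10 + 638.298ms (3/2)
15. 4893.617ms @ 23/2 + 212.766ms (1/2)

note 2 onset = 4/5b = 340.426ms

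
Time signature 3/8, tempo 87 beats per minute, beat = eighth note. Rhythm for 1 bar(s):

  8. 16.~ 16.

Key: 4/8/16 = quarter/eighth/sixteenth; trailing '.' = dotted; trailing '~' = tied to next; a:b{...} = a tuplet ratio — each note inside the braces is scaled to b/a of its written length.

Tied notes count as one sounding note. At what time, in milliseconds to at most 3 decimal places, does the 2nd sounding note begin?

1. 0.0ms @ 0 + 1034.483ms (3/2)
2. 1034.483ms @ 3/2 + 1034.483ms (3/2)

note 2 onset = 3/2b = 1034.483ms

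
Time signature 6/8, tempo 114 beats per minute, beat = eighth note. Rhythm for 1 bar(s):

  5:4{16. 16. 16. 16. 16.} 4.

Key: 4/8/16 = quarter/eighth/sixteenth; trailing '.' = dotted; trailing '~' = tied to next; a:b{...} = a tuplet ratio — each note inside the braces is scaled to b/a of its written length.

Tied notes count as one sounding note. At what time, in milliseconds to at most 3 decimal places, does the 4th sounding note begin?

note 4 onset = 9/5b = 947.368ms

1. 0.0ms @ 0 + 315.789ms (3/5)
2. 315.789ms @ 3/5 + 315.789ms (3/5)
3. 631.579ms @ 6/5 + 315.789ms (3/5)
4. 947.368ms @ 9/5 + 315.789ms (3/5)
5. 1263.158ms @ 12/5 + 315.789ms (3/5)
6. 1578.947ms @ 3 + 1578.947ms (3)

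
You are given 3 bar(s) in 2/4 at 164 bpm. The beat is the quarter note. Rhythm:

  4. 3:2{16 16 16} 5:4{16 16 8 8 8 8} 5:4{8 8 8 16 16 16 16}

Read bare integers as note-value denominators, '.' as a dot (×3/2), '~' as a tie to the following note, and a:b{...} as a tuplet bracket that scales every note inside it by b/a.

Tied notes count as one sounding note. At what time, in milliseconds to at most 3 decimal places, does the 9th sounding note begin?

note 9 onset = 16/5b = 1170.732ms

1. 0.0ms @ 0 + 548.78ms (3/2)
2. 548.78ms @ 3/2 + 60.976ms (1/6)
3. 609.756ms @ 5/3 + 60.976ms (1/6)
4. 670.732ms @ 11/6 + 60.976ms (1/6)
5. 731.707ms @ 2 + 73.171ms (1/5)
6. 804.878ms @ 11/5 + 73.171ms (1/5)
7. 878.049ms @ 12/5 + 146.341ms (2/5)
8. 1024.39ms @ 14/5 + 146.341ms (2/5)
9. 1170.732ms @ 16/5 + 146.341ms (2/5)
10. 1317.073ms @ 18/5 + 146.341ms (2/5)
11. 1463.415ms @ 4 + 146.341ms (2/5)
12. 1609.756ms @ 22/5 + 146.341ms (2/5)
13. 1756.098ms @ 24/5 + 146.341ms (2/5)
14. 1902.439ms @ 26/5 + 73.171ms (1/5)
15. 1975.61ms @ 27/5 + 73.171ms (1/5)
16. 2048.78ms @ 28/5 + 73.171ms (1/5)
17. 2121.951ms @ 29/5 + 73.171ms (1/5)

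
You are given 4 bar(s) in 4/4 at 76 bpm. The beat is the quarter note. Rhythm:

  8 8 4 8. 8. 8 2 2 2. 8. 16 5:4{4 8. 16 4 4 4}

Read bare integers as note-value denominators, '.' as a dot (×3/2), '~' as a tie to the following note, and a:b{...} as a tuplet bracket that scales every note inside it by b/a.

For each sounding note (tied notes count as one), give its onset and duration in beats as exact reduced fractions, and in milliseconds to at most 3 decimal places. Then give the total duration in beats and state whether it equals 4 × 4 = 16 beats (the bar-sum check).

1) 0.0ms=0b +394.737ms=1/2b
2) 394.737ms=1/2b +394.737ms=1/2b
3) 789.474ms=1b +789.474ms=1b
4) 1578.947ms=2b +592.105ms=3/4b
5) 2171.053ms=11/4b +592.105ms=3/4b
6) 2763.158ms=7/2b +394.737ms=1/2b
7) 3157.895ms=4b +1578.947ms=2b
8) 4736.842ms=6b +1578.947ms=2b
9) 6315.789ms=8b +2368.421ms=3b
10) 8684.211ms=11b +592.105ms=3/4b
11) 9276.316ms=47/4b +197.368ms=1/4b
12) 9473.684ms=12b +631.579ms=4/5b
13) 10105.263ms=64/5b +473.684ms=3/5b
14) 10578.947ms=67/5b +157.895ms=1/5b
15) 10736.842ms=68/5b +631.579ms=4/5b
16) 11368.421ms=72/5b +631.579ms=4/5b
17) 12000.0ms=76/5b +631.579ms=4/5b
Σ=16b of 16 (76bpm 4/4) — PASS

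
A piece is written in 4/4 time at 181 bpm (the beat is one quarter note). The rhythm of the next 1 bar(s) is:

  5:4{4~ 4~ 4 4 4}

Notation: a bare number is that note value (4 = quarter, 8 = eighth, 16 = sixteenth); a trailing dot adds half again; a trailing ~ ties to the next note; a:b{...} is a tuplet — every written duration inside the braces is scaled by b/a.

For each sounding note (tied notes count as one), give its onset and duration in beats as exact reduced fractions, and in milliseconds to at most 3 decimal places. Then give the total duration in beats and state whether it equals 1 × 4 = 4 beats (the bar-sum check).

1) 0.0ms=0b +795.58ms=12/5b
2) 795.58ms=12/5b +265.193ms=4/5b
3) 1060.773ms=16/5b +265.193ms=4/5b
Σ=4b of 4 (181bpm 4/4) — PASS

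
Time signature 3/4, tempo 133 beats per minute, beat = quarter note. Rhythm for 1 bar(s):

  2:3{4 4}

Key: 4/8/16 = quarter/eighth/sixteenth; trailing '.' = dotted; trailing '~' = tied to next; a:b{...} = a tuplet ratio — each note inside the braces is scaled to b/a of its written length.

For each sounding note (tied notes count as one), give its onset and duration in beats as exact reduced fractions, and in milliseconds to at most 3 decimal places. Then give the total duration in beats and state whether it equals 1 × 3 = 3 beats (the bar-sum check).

1) 0.0ms=0b +676.692ms=3/2b
2) 676.692ms=3/2b +676.692ms=3/2b
Σ=3b of 3 (133bpm 3/4) — PASS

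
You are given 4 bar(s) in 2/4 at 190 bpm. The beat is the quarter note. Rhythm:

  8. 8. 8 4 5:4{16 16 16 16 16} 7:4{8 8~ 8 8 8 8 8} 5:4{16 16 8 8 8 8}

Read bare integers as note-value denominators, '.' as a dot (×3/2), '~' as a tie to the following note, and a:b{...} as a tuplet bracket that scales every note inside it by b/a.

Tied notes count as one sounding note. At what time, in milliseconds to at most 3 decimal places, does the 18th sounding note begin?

note 18 onset = 32/5b = 2021.053ms

1. 0.0ms @ 0 + 236.842ms (3/4)
2. 236.842ms @ 3/4 + 236.842ms (3/4)
3. 473.684ms @ 3/2 + 157.895ms (1/2)
4. 631.579ms @ 2 + 315.789ms (1)
5. 947.368ms @ 3 + 63.158ms (1/5)
6. 1010.526ms @ 16/5 + 63.158ms (1/5)
7. 1073.684ms @ 17/5 + 63.158ms (1/5)
8. 1136.842ms @ 18/5 + 63.158ms (1/5)
9. 1200.0ms @ 19/5 + 63.158ms (1/5)
10. 1263.158ms @ 4 + 90.226ms (2/7)
11. 1353.383ms @ 30/7 + 180.451ms (4/7)
12. 1533.835ms @ 34/7 + 90.226ms (2/7)
13. 1624.06ms @ 36/7 + 90.226ms (2/7)
14. 1714.286ms @ 38/7 + 90.226ms (2/7)
15. 1804.511ms @ 40/7 + 90.226ms (2/7)
16. 1894.737ms @ 6 + 63.158ms (1/5)
17. 1957.895ms @ 31/5 + 63.158ms (1/5)
18. 2021.053ms @ 32/5 + 126.316ms (2/5)
19. 2147.368ms @ 34/5 + 126.316ms (2/5)
20. 2273.684ms @ 36/5 + 126.316ms (2/5)
21. 2400.0ms @ 38/5 + 126.316ms (2/5)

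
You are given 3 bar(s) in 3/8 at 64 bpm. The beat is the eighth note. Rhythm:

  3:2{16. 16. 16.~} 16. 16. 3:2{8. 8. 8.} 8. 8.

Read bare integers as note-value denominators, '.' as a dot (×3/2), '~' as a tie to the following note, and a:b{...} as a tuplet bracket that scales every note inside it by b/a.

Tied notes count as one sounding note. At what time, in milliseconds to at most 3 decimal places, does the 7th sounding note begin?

1. 0.0ms @ 0 + 468.75ms (1/2)
2. 468.75ms @ 1/2 + 468.75ms (1/2)
3. 937.5ms @ 1 + 1171.875ms (5/4)
4. 2109.375ms @ 9/4 + 703.125ms (3/4)
5. 2812.5ms @ 3 + 937.5ms (1)
6. 3750.0ms @ 4 + 937.5ms (1)
7. 4687.5ms @ 5 + 937.5ms (1)
8. 5625.0ms @ 6 + 1406.25ms (3/2)
9. 7031.25ms @ 15/2 + 1406.25ms (3/2)

note 7 onset = 5b = 4687.5ms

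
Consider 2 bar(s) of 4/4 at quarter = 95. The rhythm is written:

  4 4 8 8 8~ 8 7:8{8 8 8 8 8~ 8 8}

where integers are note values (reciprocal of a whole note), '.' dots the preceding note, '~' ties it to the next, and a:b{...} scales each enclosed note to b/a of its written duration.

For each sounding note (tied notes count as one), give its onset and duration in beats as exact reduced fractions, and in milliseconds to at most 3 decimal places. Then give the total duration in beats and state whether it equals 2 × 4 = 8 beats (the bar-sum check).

1) 0.0ms=0b +631.579ms=1b
2) 631.579ms=1b +631.579ms=1b
3) 1263.158ms=2b +315.789ms=1/2b
4) 1578.947ms=5/2b +315.789ms=1/2b
5) 1894.737ms=3b +631.579ms=1b
6) 2526.316ms=4b +360.902ms=4/7b
7) 2887.218ms=32/7b +360.902ms=4/7b
8) 3248.12ms=36/7b +360.902ms=4/7b
9) 3609.023ms=40/7b +360.902ms=4/7b
10) 3969.925ms=44/7b +721.805ms=8/7b
11) 4691.729ms=52/7b +360.902ms=4/7b
Σ=8b of 8 (95bpm 4/4) — PASS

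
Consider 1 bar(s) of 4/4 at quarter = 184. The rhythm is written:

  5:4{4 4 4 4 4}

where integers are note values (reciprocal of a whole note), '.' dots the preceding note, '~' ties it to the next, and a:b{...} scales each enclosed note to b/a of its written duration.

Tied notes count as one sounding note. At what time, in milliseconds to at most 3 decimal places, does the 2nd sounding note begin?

note 2 onset = 4/5b = 260.87ms

1. 0.0ms @ 0 + 260.87ms (4/5)
2. 260.87ms @ 4/5 + 260.87ms (4/5)
3. 521.739ms @ 8/5 + 260.87ms (4/5)
4. 782.609ms @ 12/5 + 260.87ms (4/5)
5. 1043.478ms @ 16/5 + 260.87ms (4/5)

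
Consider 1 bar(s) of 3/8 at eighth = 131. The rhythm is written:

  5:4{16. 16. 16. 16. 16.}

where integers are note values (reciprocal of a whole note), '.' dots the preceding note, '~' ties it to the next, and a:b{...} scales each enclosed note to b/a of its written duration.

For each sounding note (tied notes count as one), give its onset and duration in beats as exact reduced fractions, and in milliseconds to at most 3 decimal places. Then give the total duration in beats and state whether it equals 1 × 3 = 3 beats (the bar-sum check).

1) 0.0ms=0b +274.809ms=3/5b
2) 274.809ms=3/5b +274.809ms=3/5b
3) 549.618ms=6/5b +274.809ms=3/5b
4) 824.427ms=9/5b +274.809ms=3/5b
5) 1099.237ms=12/5b +274.809ms=3/5b
Σ=3b of 3 (131bpm 3/8) — PASS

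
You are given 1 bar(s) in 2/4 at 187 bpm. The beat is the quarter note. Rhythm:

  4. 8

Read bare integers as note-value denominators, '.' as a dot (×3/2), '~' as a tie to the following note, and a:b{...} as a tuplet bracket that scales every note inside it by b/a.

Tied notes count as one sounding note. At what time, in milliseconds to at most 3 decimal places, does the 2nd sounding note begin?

note 2 onset = 3/2b = 481.283ms

1. 0.0ms @ 0 + 481.283ms (3/2)
2. 481.283ms @ 3/2 + 160.428ms (1/2)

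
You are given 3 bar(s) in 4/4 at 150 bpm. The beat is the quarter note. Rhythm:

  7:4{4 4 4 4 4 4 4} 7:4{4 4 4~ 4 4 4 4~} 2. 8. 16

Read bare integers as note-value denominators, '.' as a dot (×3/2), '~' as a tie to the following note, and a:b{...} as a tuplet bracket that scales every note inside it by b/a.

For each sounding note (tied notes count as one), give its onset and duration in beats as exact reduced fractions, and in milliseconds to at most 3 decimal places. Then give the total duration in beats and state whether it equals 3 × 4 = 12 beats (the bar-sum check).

1) 0.0ms=0b +228.571ms=4/7b
2) 228.571ms=4/7b +228.571ms=4/7b
3) 457.143ms=8/7b +228.571ms=4/7b
4) 685.714ms=12/7b +228.571ms=4/7b
5) 914.286ms=16/7b +228.571ms=4/7b
6) 1142.857ms=20/7b +228.571ms=4/7b
7) 1371.429ms=24/7b +228.571ms=4/7b
8) 1600.0ms=4b +228.571ms=4/7b
9) 1828.571ms=32/7b +228.571ms=4/7b
10) 2057.143ms=36/7b +457.143ms=8/7b
11) 2514.286ms=44/7b +228.571ms=4/7b
12) 2742.857ms=48/7b +228.571ms=4/7b
13) 2971.429ms=52/7b +1428.571ms=25/7b
14) 4400.0ms=11b +300.0ms=3/4b
15) 4700.0ms=47/4b +100.0ms=1/4b
Σ=12b of 12 (150bpm 4/4) — PASS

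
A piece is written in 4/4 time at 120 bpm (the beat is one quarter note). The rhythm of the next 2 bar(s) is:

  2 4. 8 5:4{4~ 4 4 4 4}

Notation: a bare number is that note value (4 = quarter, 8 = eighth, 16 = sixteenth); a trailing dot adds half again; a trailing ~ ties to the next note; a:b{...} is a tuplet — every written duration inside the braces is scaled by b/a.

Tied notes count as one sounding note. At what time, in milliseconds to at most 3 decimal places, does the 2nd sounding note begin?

1. 0.0ms @ 0 + 1000.0ms (2)
2. 1000.0ms @ 2 + 750.0ms (3/2)
3. 1750.0ms @ 7/2 + 250.0ms (1/2)
4. 2000.0ms @ 4 + 800.0ms (8/5)
5. 2800.0ms @ 28/5 + 400.0ms (4/5)
6. 3200.0ms @ 32/5 + 400.0ms (4/5)
7. 3600.0ms @ 36/5 + 400.0ms (4/5)

note 2 onset = 2b = 1000.0ms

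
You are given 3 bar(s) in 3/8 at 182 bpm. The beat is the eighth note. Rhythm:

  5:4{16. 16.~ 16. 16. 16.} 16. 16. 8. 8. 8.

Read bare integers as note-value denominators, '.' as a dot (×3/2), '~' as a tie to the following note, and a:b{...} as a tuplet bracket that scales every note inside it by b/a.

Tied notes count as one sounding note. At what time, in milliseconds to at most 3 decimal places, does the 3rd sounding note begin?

1. 0.0ms @ 0 + 197.802ms (3/5)
2. 197.802ms @ 3/5 + 395.604ms (6/5)
3. 593.407ms @ 9/5 + 197.802ms (3/5)
4. 791.209ms @ 12/5 + 197.802ms (3/5)
5. 989.011ms @ 3 + 247.253ms (3/4)
6. 1236.264ms @ 15/4 + 247.253ms (3/4)
7. 1483.516ms @ 9/2 + 494.505ms (3/2)
8. 1978.022ms @ 6 + 494.505ms (3/2)
9. 2472.527ms @ 15/2 + 494.505ms (3/2)

note 3 onset = 9/5b = 593.407ms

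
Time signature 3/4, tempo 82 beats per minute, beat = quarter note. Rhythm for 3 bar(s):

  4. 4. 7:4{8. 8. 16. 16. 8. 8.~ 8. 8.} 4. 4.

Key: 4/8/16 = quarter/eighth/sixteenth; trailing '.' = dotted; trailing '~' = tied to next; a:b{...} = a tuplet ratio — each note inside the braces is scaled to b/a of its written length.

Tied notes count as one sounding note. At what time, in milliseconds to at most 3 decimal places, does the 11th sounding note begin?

note 11 onset = 15/2b = 5487.805ms

1. 0.0ms @ 0 + 1097.561ms (3/2)
2. 1097.561ms @ 3/2 + 1097.561ms (3/2)
3. 2195.122ms @ 3 + 313.589ms (3/7)
4. 2508.711ms @ 24/7 + 313.589ms (3/7)
5. 2822.3ms @ 27/7 + 156.794ms (3/14)
6. 2979.094ms @ 57/14 + 156.794ms (3/14)
7. 3135.889ms @ 30/7 + 313.589ms (3/7)
8. 3449.477ms @ 33/7 + 627.178ms (6/7)
9. 4076.655ms @ 39/7 + 313.589ms (3/7)
10. 4390.244ms @ 6 + 1097.561ms (3/2)
11. 5487.805ms @ 15/2 + 1097.561ms (3/2)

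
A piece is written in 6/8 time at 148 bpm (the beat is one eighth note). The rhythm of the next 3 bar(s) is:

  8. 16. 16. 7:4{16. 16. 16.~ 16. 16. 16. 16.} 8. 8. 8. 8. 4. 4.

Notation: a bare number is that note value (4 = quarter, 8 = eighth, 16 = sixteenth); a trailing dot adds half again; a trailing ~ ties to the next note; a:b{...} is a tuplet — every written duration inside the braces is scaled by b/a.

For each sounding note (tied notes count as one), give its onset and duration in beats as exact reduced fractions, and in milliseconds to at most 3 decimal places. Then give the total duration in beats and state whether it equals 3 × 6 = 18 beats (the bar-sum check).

1) 0.0ms=0b +608.108ms=3/2b
2) 608.108ms=3/2b +304.054ms=3/4b
3) 912.162ms=9/4b +304.054ms=3/4b
4) 1216.216ms=3b +173.745ms=3/7b
5) 1389.961ms=24/7b +173.745ms=3/7b
6) 1563.707ms=27/7b +347.49ms=6/7b
7) 1911.197ms=33/7b +173.745ms=3/7b
8) 2084.942ms=36/7b +173.745ms=3/7b
9) 2258.687ms=39/7b +173.745ms=3/7b
10) 2432.432ms=6b +608.108ms=3/2b
11) 3040.541ms=15/2b +608.108ms=3/2b
12) 3648.649ms=9b +608.108ms=3/2b
13) 4256.757ms=21/2b +608.108ms=3/2b
14) 4864.865ms=12b +1216.216ms=3b
15) 6081.081ms=15b +1216.216ms=3b
Σ=18b of 18 (148bpm 6/8) — PASS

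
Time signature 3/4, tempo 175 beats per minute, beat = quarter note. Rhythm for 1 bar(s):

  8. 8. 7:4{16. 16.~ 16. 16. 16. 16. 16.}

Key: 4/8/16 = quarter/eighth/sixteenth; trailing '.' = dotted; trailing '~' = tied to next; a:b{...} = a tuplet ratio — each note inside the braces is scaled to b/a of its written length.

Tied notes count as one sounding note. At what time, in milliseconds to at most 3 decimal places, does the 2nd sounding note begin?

note 2 onset = 3/4b = 257.143ms

1. 0.0ms @ 0 + 257.143ms (3/4)
2. 257.143ms @ 3/4 + 257.143ms (3/4)
3. 514.286ms @ 3/2 + 73.469ms (3/14)
4. 587.755ms @ 12/7 + 146.939ms (3/7)
5. 734.694ms @ 15/7 + 73.469ms (3/14)
6. 808.163ms @ 33/14 + 73.469ms (3/14)
7. 881.633ms @ 18/7 + 73.469ms (3/14)
8. 955.102ms @ 39/14 + 73.469ms (3/14)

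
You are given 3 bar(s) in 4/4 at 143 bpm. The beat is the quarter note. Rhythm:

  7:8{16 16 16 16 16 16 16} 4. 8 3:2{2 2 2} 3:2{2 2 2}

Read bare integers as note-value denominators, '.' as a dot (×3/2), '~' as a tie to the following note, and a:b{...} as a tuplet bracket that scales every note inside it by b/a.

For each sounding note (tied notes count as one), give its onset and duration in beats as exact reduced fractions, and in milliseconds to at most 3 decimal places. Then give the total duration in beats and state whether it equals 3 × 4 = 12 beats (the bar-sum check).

1) 0.0ms=0b +119.88ms=2/7b
2) 119.88ms=2/7b +119.88ms=2/7b
3) 239.76ms=4/7b +119.88ms=2/7b
4) 359.64ms=6/7b +119.88ms=2/7b
5) 479.52ms=8/7b +119.88ms=2/7b
6) 599.401ms=10/7b +119.88ms=2/7b
7) 719.281ms=12/7b +119.88ms=2/7b
8) 839.161ms=2b +629.371ms=3/2b
9) 1468.531ms=7/2b +209.79ms=1/2b
10) 1678.322ms=4b +559.441ms=4/3b
11) 2237.762ms=16/3b +559.441ms=4/3b
12) 2797.203ms=20/3b +559.441ms=4/3b
13) 3356.643ms=8b +559.441ms=4/3b
14) 3916.084ms=28/3b +559.441ms=4/3b
15) 4475.524ms=32/3b +559.441ms=4/3b
Σ=12b of 12 (143bpm 4/4) — PASS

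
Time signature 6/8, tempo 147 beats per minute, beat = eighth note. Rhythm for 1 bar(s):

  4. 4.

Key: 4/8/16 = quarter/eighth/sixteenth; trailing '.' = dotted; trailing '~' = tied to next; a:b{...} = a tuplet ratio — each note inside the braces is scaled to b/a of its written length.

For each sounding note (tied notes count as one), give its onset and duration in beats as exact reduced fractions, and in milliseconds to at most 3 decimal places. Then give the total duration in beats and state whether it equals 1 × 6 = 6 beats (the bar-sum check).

1) 0.0ms=0b +1224.49ms=3b
2) 1224.49ms=3b +1224.49ms=3b
Σ=6b of 6 (147bpm 6/8) — PASS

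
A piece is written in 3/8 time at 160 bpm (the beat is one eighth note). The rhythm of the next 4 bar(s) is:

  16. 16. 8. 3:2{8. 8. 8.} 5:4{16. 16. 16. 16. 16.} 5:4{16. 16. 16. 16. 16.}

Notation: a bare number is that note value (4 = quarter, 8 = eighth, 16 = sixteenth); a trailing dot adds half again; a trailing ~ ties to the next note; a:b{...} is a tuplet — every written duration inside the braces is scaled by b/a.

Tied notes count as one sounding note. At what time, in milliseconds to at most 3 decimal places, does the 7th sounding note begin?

note 7 onset = 6b = 2250.0ms

1. 0.0ms @ 0 + 281.25ms (3/4)
2. 281.25ms @ 3/4 + 281.25ms (3/4)
3. 562.5ms @ 3/2 + 562.5ms (3/2)
4. 1125.0ms @ 3 + 375.0ms (1)
5. 1500.0ms @ 4 + 375.0ms (1)
6. 1875.0ms @ 5 + 375.0ms (1)
7. 2250.0ms @ 6 + 225.0ms (3/5)
8. 2475.0ms @ 33/5 + 225.0ms (3/5)
9. 2700.0ms @ 36/5 + 225.0ms (3/5)
10. 2925.0ms @ 39/5 + 225.0ms (3/5)
11. 3150.0ms @ 42/5 + 225.0ms (3/5)
12. 3375.0ms @ 9 + 225.0ms (3/5)
13. 3600.0ms @ 48/5 + 225.0ms (3/5)
14. 3825.0ms @ 51/5 + 225.0ms (3/5)
15. 4050.0ms @ 54/5 + 225.0ms (3/5)
16. 4275.0ms @ 57/5 + 225.0ms (3/5)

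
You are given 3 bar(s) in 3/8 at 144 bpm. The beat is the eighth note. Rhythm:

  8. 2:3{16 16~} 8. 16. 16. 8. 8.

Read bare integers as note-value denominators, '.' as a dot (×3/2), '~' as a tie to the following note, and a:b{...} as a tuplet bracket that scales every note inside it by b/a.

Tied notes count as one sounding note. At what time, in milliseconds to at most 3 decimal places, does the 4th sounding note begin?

1. 0.0ms @ 0 + 625.0ms (3/2)
2. 625.0ms @ 3/2 + 312.5ms (3/4)
3. 937.5ms @ 9/4 + 937.5ms (9/4)
4. 1875.0ms @ 9/2 + 312.5ms (3/4)
5. 2187.5ms @ 21/4 + 312.5ms (3/4)
6. 2500.0ms @ 6 + 625.0ms (3/2)
7. 3125.0ms @ 15/2 + 625.0ms (3/2)

note 4 onset = 9/2b = 1875.0ms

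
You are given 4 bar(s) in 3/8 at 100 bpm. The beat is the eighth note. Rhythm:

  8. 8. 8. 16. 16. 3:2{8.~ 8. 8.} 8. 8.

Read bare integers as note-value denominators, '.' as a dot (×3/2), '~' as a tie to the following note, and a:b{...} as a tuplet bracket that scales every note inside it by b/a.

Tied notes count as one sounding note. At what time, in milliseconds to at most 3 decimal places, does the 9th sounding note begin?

note 9 onset = 21/2b = 6300.0ms

1. 0.0ms @ 0 + 900.0ms (3/2)
2. 900.0ms @ 3/2 + 900.0ms (3/2)
3. 1800.0ms @ 3 + 900.0ms (3/2)
4. 2700.0ms @ 9/2 + 450.0ms (3/4)
5. 3150.0ms @ 21/4 + 450.0ms (3/4)
6. 3600.0ms @ 6 + 1200.0ms (2)
7. 4800.0ms @ 8 + 600.0ms (1)
8. 5400.0ms @ 9 + 900.0ms (3/2)
9. 6300.0ms @ 21/2 + 900.0ms (3/2)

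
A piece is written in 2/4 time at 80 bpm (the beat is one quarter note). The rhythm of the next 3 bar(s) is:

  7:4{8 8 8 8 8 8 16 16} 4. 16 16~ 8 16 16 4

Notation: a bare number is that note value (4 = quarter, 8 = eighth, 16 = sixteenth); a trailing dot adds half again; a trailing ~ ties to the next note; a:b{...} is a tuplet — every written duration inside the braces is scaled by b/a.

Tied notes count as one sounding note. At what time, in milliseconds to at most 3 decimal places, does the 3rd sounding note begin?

note 3 onset = 4/7b = 428.571ms

1. 0.0ms @ 0 + 214.286ms (2/7)
2. 214.286ms @ 2/7 + 214.286ms (2/7)
3. 428.571ms @ 4/7 + 214.286ms (2/7)
4. 642.857ms @ 6/7 + 214.286ms (2/7)
5. 857.143ms @ 8/7 + 214.286ms (2/7)
6. 1071.429ms @ 10/7 + 214.286ms (2/7)
7. 1285.714ms @ 12/7 + 107.143ms (1/7)
8. 1392.857ms @ 13/7 + 107.143ms (1/7)
9. 1500.0ms @ 2 + 1125.0ms (3/2)
10. 2625.0ms @ 7/2 + 187.5ms (1/4)
11. 2812.5ms @ 15/4 + 562.5ms (3/4)
12. 3375.0ms @ 9/2 + 187.5ms (1/4)
13. 3562.5ms @ 19/4 + 187.5ms (1/4)
14. 3750.0ms @ 5 + 750.0ms (1)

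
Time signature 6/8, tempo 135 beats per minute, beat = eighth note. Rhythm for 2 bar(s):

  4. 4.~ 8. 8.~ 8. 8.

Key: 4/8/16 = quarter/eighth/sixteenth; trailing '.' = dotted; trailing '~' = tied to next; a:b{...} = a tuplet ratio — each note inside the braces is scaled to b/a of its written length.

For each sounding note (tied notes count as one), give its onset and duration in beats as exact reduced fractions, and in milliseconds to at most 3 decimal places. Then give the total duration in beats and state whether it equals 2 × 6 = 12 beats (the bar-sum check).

1) 0.0ms=0b +1333.333ms=3b
2) 1333.333ms=3b +2000.0ms=9/2b
3) 3333.333ms=15/2b +1333.333ms=3b
4) 4666.667ms=21/2b +666.667ms=3/2b
Σ=12b of 12 (135bpm 6/8) — PASS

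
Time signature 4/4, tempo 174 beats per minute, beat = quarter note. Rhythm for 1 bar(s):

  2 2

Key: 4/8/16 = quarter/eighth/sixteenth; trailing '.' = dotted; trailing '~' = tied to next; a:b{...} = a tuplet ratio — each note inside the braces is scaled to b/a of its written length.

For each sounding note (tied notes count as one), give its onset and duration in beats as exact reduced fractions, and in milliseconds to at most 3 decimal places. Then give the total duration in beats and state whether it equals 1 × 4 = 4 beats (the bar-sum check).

1) 0.0ms=0b +689.655ms=2b
2) 689.655ms=2b +689.655ms=2b
Σ=4b of 4 (174bpm 4/4) — PASS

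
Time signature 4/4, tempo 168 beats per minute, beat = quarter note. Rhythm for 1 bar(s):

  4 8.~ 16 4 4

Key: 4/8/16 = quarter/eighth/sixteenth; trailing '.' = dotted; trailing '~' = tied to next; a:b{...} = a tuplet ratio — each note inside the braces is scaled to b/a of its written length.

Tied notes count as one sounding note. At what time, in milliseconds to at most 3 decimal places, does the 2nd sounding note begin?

note 2 onset = 1b = 357.143ms

1. 0.0ms @ 0 + 357.143ms (1)
2. 357.143ms @ 1 + 357.143ms (1)
3. 714.286ms @ 2 + 357.143ms (1)
4. 1071.429ms @ 3 + 357.143ms (1)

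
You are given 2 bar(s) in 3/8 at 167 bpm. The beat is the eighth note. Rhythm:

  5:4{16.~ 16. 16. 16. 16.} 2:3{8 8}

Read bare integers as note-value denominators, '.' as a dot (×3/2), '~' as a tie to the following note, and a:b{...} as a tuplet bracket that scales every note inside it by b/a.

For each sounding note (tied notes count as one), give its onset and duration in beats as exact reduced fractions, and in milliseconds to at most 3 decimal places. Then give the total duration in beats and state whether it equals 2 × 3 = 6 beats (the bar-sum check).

1) 0.0ms=0b +431.138ms=6/5b
2) 431.138ms=6/5b +215.569ms=3/5b
3) 646.707ms=9/5b +215.569ms=3/5b
4) 862.275ms=12/5b +215.569ms=3/5b
5) 1077.844ms=3b +538.922ms=3/2b
6) 1616.766ms=9/2b +538.922ms=3/2b
Σ=6b of 6 (167bpm 3/8) — PASS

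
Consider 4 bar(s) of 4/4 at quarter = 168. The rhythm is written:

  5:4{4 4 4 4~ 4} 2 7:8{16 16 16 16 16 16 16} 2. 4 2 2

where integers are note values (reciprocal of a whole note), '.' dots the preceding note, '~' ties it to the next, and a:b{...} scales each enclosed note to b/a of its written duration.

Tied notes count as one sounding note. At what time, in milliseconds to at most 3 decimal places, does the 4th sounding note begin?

note 4 onset = 12/5b = 857.143ms

1. 0.0ms @ 0 + 285.714ms (4/5)
2. 285.714ms @ 4/5 + 285.714ms (4/5)
3. 571.429ms @ 8/5 + 285.714ms (4/5)
4. 857.143ms @ 12/5 + 571.429ms (8/5)
5. 1428.571ms @ 4 + 714.286ms (2)
6. 2142.857ms @ 6 + 102.041ms (2/7)
7. 2244.898ms @ 44/7 + 102.041ms (2/7)
8. 2346.939ms @ 46/7 + 102.041ms (2/7)
9. 2448.98ms @ 48/7 + 102.041ms (2/7)
10. 2551.02ms @ 50/7 + 102.041ms (2/7)
11. 2653.061ms @ 52/7 + 102.041ms (2/7)
12. 2755.102ms @ 54/7 + 102.041ms (2/7)
13. 2857.143ms @ 8 + 1071.429ms (3)
14. 3928.571ms @ 11 + 357.143ms (1)
15. 4285.714ms @ 12 + 714.286ms (2)
16. 5000.0ms @ 14 + 714.286ms (2)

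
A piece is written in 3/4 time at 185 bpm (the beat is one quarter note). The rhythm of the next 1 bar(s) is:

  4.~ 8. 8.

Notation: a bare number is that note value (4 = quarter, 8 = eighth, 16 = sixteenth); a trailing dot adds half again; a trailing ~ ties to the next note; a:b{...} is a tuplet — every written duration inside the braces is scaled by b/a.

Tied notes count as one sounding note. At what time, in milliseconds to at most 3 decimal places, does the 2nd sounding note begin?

note 2 onset = 9/4b = 729.73ms

1. 0.0ms @ 0 + 729.73ms (9/4)
2. 729.73ms @ 9/4 + 243.243ms (3/4)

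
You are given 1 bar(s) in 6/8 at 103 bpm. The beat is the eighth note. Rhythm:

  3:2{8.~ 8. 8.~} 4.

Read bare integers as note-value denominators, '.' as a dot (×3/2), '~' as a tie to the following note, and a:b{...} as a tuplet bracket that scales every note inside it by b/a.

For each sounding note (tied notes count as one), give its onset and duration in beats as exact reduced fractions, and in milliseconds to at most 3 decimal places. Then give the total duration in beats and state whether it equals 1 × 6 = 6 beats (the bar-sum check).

1) 0.0ms=0b +1165.049ms=2b
2) 1165.049ms=2b +2330.097ms=4b
Σ=6b of 6 (103bpm 6/8) — PASS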